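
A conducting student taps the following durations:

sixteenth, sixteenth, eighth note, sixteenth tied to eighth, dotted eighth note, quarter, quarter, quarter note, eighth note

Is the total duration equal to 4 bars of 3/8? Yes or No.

One bar of 3/8 = 6 sixteenth notes, so 4 bars = 24.
Working in sixteenth notes: sixteenth = 1; sixteenth = 1; eighth note = 2; sixteenth tied to eighth (sixteenth + eighth) = 3; dotted eighth note = 3; quarter = 4; quarter = 4; quarter note = 4; eighth note = 2.
Altogether 1 + 1 + 2 + 3 + 3 + 4 + 4 + 4 + 2 = 24.
24 equals 24, so the answer is Yes.

Yes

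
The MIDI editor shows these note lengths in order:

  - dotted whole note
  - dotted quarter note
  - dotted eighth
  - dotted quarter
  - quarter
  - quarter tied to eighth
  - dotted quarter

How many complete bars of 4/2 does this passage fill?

1

One bar of 4/2 = 32 sixteenth notes.
Working in sixteenth notes: dotted whole note = 24; dotted quarter note = 6; dotted eighth = 3; dotted quarter = 6; quarter = 4; quarter tied to eighth (quarter + eighth) = 6; dotted quarter = 6.
Altogether 24 + 6 + 3 + 6 + 4 + 6 + 6 = 55.
55 ÷ 32 = 1 complete bar with 23 left over.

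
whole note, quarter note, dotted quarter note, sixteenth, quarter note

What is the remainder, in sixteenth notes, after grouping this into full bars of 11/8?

One bar of 11/8 = 22 sixteenth notes.
Each duration in sixteenth notes: whole note = 16; quarter note = 4; dotted quarter note = 6; sixteenth = 1; quarter note = 4.
Adding: 16 + 4 + 6 + 1 + 4 = 31.
31 ÷ 22 = 1 complete bar with 9 sixteenth notes remaining.

9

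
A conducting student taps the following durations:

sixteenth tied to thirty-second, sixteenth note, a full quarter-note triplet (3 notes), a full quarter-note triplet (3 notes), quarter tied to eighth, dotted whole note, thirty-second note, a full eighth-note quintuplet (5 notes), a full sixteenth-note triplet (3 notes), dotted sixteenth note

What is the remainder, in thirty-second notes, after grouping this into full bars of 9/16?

13

One bar of 9/16 = 18 thirty-second notes.
Convert each value to thirty-second notes: sixteenth tied to thirty-second (sixteenth + thirty-second) = 3; sixteenth note = 2; a full quarter-note triplet (3 notes) (three triplet quarters span one half) = 16; a full quarter-note triplet (3 notes) (three triplet quarters span one half) = 16; quarter tied to eighth (quarter + eighth) = 12; dotted whole note = 48; thirty-second note = 1; a full eighth-note quintuplet (5 notes) (five quintuplet eighths span one half) = 16; a full sixteenth-note triplet (3 notes) (three triplet sixteenths span one eighth) = 4; dotted sixteenth note = 3.
Altogether 3 + 2 + 16 + 16 + 12 + 48 + 1 + 16 + 4 + 3 = 121.
121 ÷ 18 = 6 complete bars with 13 thirty-second notes remaining.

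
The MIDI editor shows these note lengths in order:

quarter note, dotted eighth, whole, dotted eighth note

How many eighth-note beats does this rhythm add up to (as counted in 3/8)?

13

One eighth-note beat = 2 sixteenth notes.
In sixteenth notes: quarter note = 4; dotted eighth = 3; whole = 16; dotted eighth note = 3.
Altogether 4 + 3 + 16 + 3 = 26.
26 ÷ 2 = 13 beats.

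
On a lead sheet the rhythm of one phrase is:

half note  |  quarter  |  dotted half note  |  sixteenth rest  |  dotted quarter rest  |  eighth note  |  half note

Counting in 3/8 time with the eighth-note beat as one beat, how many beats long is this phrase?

20.5

One eighth-note beat = 2 sixteenth notes.
In sixteenth notes: half note = 8; quarter = 4; dotted half note = 12; sixteenth rest = 1; dotted quarter rest = 6; eighth note = 2; half note = 8.
Total: 8 + 4 + 12 + 1 + 6 + 2 + 8 = 41.
41 ÷ 2 = 20.5 beats.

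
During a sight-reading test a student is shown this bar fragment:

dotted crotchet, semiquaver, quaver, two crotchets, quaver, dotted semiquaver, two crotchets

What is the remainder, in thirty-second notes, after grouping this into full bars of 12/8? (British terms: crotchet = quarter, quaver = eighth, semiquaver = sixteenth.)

One bar of 12/8 = 48 thirty-second notes.
Express everything in thirty-second notes: dotted crotchet = 12; semiquaver = 2; quaver = 4; crotchet = 8; crotchet = 8; quaver = 4; dotted semiquaver = 3; crotchet = 8; crotchet = 8.
Altogether 12 + 2 + 4 + 8 + 8 + 4 + 3 + 8 + 8 = 57.
57 ÷ 48 = 1 complete bar with 9 thirty-second notes remaining.

9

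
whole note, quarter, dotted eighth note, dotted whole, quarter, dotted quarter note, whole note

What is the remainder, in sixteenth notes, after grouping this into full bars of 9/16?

One bar of 9/16 = 9 sixteenth notes.
In sixteenth notes: whole note = 16; quarter = 4; dotted eighth note = 3; dotted whole = 24; quarter = 4; dotted quarter note = 6; whole note = 16.
Altogether 16 + 4 + 3 + 24 + 4 + 6 + 16 = 73.
73 ÷ 9 = 8 complete bars with 1 sixteenth note remaining.

1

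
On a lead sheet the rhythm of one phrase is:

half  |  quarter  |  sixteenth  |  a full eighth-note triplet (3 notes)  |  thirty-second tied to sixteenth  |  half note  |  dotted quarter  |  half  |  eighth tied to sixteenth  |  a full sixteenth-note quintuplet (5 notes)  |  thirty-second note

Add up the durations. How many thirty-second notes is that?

In thirty-second notes: half = 16; quarter = 8; sixteenth = 2; a full eighth-note triplet (3 notes) (three triplet eighths span one quarter) = 8; thirty-second tied to sixteenth (thirty-second + sixteenth) = 3; half note = 16; dotted quarter = 12; half = 16; eighth tied to sixteenth (eighth + sixteenth) = 6; a full sixteenth-note quintuplet (5 notes) (five quintuplet sixteenths span one quarter) = 8; thirty-second note = 1.
Altogether 16 + 8 + 2 + 8 + 3 + 16 + 12 + 16 + 6 + 8 + 1 = 96 thirty-second notes.

96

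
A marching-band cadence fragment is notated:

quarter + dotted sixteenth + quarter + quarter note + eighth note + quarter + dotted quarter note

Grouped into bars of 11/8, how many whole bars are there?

1

One bar of 11/8 = 44 thirty-second notes.
Express everything in thirty-second notes: quarter = 8; dotted sixteenth = 3; quarter = 8; quarter note = 8; eighth note = 4; quarter = 8; dotted quarter note = 12.
Altogether 8 + 3 + 8 + 8 + 4 + 8 + 12 = 51.
51 ÷ 44 = 1 complete bar with 7 left over.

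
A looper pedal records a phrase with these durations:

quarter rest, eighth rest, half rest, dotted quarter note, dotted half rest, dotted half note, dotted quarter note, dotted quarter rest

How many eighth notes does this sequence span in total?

Convert each value to eighth notes: quarter rest = 2; eighth rest = 1; half rest = 4; dotted quarter note = 3; dotted half rest = 6; dotted half note = 6; dotted quarter note = 3; dotted quarter rest = 3.
Altogether 2 + 1 + 4 + 3 + 6 + 6 + 3 + 3 = 28 eighth notes.

28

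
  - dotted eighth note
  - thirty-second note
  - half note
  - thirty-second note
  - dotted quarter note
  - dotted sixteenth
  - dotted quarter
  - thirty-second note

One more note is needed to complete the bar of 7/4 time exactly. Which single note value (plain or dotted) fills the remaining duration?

The bar of 7/4 = 56 thirty-second notes.
Convert each value to thirty-second notes: dotted eighth note = 6; thirty-second note = 1; half note = 16; thirty-second note = 1; dotted quarter note = 12; dotted sixteenth = 3; dotted quarter = 12; thirty-second note = 1.
Altogether 6 + 1 + 16 + 1 + 12 + 3 + 12 + 1 = 52.
Remaining: 56 − 52 = 4 thirty-second notes, which is a eighth note.

eighth note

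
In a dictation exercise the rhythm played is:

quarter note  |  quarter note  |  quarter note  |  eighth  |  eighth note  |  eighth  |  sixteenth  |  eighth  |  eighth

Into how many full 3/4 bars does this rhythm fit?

One bar of 3/4 = 12 sixteenth notes.
Each duration in sixteenth notes: quarter note = 4; quarter note = 4; quarter note = 4; eighth = 2; eighth note = 2; eighth = 2; sixteenth = 1; eighth = 2; eighth = 2.
Adding: 4 + 4 + 4 + 2 + 2 + 2 + 1 + 2 + 2 = 23.
23 ÷ 12 = 1 complete bar with 11 left over.

1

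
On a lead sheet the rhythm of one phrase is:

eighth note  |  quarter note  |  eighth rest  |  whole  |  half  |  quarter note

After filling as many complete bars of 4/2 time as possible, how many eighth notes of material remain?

2

One bar of 4/2 = 16 eighth notes.
Each duration in eighth notes: eighth note = 1; quarter note = 2; eighth rest = 1; whole = 8; half = 4; quarter note = 2.
Altogether 1 + 2 + 1 + 8 + 4 + 2 = 18.
18 ÷ 16 = 1 complete bar with 2 eighth notes remaining.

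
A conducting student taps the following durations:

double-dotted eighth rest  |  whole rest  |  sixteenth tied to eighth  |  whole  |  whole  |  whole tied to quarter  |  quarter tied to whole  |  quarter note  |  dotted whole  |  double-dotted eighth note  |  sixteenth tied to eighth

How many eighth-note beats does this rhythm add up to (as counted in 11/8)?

One eighth-note beat = 4 thirty-second notes.
Each duration in thirty-second notes: double-dotted eighth rest = 7; whole rest = 32; sixteenth tied to eighth (sixteenth + eighth) = 6; whole = 32; whole = 32; whole tied to quarter (whole + quarter) = 40; quarter tied to whole (quarter + whole) = 40; quarter note = 8; dotted whole = 48; double-dotted eighth note = 7; sixteenth tied to eighth (sixteenth + eighth) = 6.
Adding: 7 + 32 + 6 + 32 + 32 + 40 + 40 + 8 + 48 + 7 + 6 = 258.
258 ÷ 4 = 64.5 beats.

64.5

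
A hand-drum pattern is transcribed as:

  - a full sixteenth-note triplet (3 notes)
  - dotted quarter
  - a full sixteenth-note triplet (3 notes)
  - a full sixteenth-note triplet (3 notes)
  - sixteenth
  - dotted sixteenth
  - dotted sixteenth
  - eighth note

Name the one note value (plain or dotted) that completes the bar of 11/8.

quarter note

The bar of 11/8 = 44 thirty-second notes.
Working in thirty-second notes: a full sixteenth-note triplet (3 notes) (three triplet sixteenths span one eighth) = 4; dotted quarter = 12; a full sixteenth-note triplet (3 notes) (three triplet sixteenths span one eighth) = 4; a full sixteenth-note triplet (3 notes) (three triplet sixteenths span one eighth) = 4; sixteenth = 2; dotted sixteenth = 3; dotted sixteenth = 3; eighth note = 4.
Altogether 4 + 12 + 4 + 4 + 2 + 3 + 3 + 4 = 36.
Remaining: 44 − 36 = 8 thirty-second notes, which is a quarter note.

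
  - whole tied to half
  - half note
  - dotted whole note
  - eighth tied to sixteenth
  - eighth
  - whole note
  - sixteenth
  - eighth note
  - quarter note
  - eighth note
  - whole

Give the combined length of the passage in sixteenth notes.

102

Each duration in sixteenth notes: whole tied to half (whole + half) = 24; half note = 8; dotted whole note = 24; eighth tied to sixteenth (eighth + sixteenth) = 3; eighth = 2; whole note = 16; sixteenth = 1; eighth note = 2; quarter note = 4; eighth note = 2; whole = 16.
Sum: 24 + 8 + 24 + 3 + 2 + 16 + 1 + 2 + 4 + 2 + 16 = 102 sixteenth notes.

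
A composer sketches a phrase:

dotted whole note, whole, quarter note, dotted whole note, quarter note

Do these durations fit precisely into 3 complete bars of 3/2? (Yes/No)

Yes

One bar of 3/2 = 6 quarter notes, so 3 bars = 18.
Each duration in quarter notes: dotted whole note = 6; whole = 4; quarter note = 1; dotted whole note = 6; quarter note = 1.
Adding: 6 + 4 + 1 + 6 + 1 = 18.
18 equals 18, so the answer is Yes.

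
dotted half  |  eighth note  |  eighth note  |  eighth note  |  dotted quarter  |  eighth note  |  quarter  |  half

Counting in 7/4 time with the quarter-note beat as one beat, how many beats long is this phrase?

One quarter-note beat = 2 eighth notes.
In eighth notes: dotted half = 6; eighth note = 1; eighth note = 1; eighth note = 1; dotted quarter = 3; eighth note = 1; quarter = 2; half = 4.
Adding: 6 + 1 + 1 + 1 + 3 + 1 + 2 + 4 = 19.
19 ÷ 2 = 9.5 beats.

9.5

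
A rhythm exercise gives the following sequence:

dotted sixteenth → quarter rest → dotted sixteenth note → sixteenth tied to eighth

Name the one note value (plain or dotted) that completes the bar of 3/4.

eighth note

The bar of 3/4 = 24 thirty-second notes.
Each duration in thirty-second notes: dotted sixteenth = 3; quarter rest = 8; dotted sixteenth note = 3; sixteenth tied to eighth (sixteenth + eighth) = 6.
Altogether 3 + 8 + 3 + 6 = 20.
Remaining: 24 − 20 = 4 thirty-second notes, which is a eighth note.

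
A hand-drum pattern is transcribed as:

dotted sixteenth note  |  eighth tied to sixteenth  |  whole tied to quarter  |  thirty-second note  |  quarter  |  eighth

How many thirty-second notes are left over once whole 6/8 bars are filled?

One bar of 6/8 = 24 thirty-second notes.
Convert each value to thirty-second notes: dotted sixteenth note = 3; eighth tied to sixteenth (eighth + sixteenth) = 6; whole tied to quarter (whole + quarter) = 40; thirty-second note = 1; quarter = 8; eighth = 4.
Adding: 3 + 6 + 40 + 1 + 8 + 4 = 62.
62 ÷ 24 = 2 complete bars with 14 thirty-second notes remaining.

14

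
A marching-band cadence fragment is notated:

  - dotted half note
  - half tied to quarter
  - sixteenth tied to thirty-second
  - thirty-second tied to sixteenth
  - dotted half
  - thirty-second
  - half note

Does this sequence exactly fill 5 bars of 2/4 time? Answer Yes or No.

No

One bar of 2/4 = 16 thirty-second notes, so 5 bars = 80.
Convert each value to thirty-second notes: dotted half note = 24; half tied to quarter (half + quarter) = 24; sixteenth tied to thirty-second (sixteenth + thirty-second) = 3; thirty-second tied to sixteenth (thirty-second + sixteenth) = 3; dotted half = 24; thirty-second = 1; half note = 16.
Total: 24 + 24 + 3 + 3 + 24 + 1 + 16 = 95.
95 exceeds 80, so the answer is No.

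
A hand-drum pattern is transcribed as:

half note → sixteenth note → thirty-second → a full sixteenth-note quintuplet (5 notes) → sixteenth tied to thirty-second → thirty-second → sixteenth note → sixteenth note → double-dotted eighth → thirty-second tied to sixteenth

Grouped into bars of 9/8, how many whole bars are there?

1

One bar of 9/8 = 36 thirty-second notes.
Each duration in thirty-second notes: half note = 16; sixteenth note = 2; thirty-second = 1; a full sixteenth-note quintuplet (5 notes) (five quintuplet sixteenths span one quarter) = 8; sixteenth tied to thirty-second (sixteenth + thirty-second) = 3; thirty-second = 1; sixteenth note = 2; sixteenth note = 2; double-dotted eighth = 7; thirty-second tied to sixteenth (thirty-second + sixteenth) = 3.
Total: 16 + 2 + 1 + 8 + 3 + 1 + 2 + 2 + 7 + 3 = 45.
45 ÷ 36 = 1 complete bar with 9 left over.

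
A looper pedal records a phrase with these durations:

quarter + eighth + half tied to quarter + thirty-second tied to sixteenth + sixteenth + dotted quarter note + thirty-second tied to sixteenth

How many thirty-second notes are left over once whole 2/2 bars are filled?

One bar of 2/2 = 32 thirty-second notes.
Each duration in thirty-second notes: quarter = 8; eighth = 4; half tied to quarter (half + quarter) = 24; thirty-second tied to sixteenth (thirty-second + sixteenth) = 3; sixteenth = 2; dotted quarter note = 12; thirty-second tied to sixteenth (thirty-second + sixteenth) = 3.
Adding: 8 + 4 + 24 + 3 + 2 + 12 + 3 = 56.
56 ÷ 32 = 1 complete bar with 24 thirty-second notes remaining.

24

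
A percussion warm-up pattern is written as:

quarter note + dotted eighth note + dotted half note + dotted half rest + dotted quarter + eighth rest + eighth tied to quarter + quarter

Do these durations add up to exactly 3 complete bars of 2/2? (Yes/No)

One bar of 2/2 = 16 sixteenth notes, so 3 bars = 48.
Convert each value to sixteenth notes: quarter note = 4; dotted eighth note = 3; dotted half note = 12; dotted half rest = 12; dotted quarter = 6; eighth rest = 2; eighth tied to quarter (eighth + quarter) = 6; quarter = 4.
Sum: 4 + 3 + 12 + 12 + 6 + 2 + 6 + 4 = 49.
49 exceeds 48, so the answer is No.

No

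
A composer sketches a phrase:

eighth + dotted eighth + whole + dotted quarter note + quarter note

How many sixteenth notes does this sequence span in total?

Working in sixteenth notes: eighth = 2; dotted eighth = 3; whole = 16; dotted quarter note = 6; quarter note = 4.
Total: 2 + 3 + 16 + 6 + 4 = 31 sixteenth notes.

31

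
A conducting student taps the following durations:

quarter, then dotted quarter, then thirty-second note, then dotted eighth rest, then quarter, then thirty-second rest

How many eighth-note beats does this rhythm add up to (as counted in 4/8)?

One eighth-note beat = 4 thirty-second notes.
Convert each value to thirty-second notes: quarter = 8; dotted quarter = 12; thirty-second note = 1; dotted eighth rest = 6; quarter = 8; thirty-second rest = 1.
Altogether 8 + 12 + 1 + 6 + 8 + 1 = 36.
36 ÷ 4 = 9 beats.

9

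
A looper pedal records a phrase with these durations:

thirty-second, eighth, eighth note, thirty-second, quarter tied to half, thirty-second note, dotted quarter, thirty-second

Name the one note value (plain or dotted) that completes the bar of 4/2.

The bar of 4/2 = 64 thirty-second notes.
Convert each value to thirty-second notes: thirty-second = 1; eighth = 4; eighth note = 4; thirty-second = 1; quarter tied to half (quarter + half) = 24; thirty-second note = 1; dotted quarter = 12; thirty-second = 1.
Adding: 1 + 4 + 4 + 1 + 24 + 1 + 12 + 1 = 48.
Remaining: 64 − 48 = 16 thirty-second notes, which is a half note.

half note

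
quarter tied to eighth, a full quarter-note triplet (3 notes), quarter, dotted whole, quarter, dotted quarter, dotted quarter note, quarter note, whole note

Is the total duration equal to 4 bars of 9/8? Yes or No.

One bar of 9/8 = 9 eighth notes, so 4 bars = 36.
Express everything in eighth notes: quarter tied to eighth (quarter + eighth) = 3; a full quarter-note triplet (3 notes) (three triplet quarters span one half) = 4; quarter = 2; dotted whole = 12; quarter = 2; dotted quarter = 3; dotted quarter note = 3; quarter note = 2; whole note = 8.
Adding: 3 + 4 + 2 + 12 + 2 + 3 + 3 + 2 + 8 = 39.
39 exceeds 36, so the answer is No.

No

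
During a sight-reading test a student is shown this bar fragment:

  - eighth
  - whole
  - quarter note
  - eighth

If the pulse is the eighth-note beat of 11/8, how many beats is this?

12

One eighth-note beat = 2 sixteenth notes.
In sixteenth notes: eighth = 2; whole = 16; quarter note = 4; eighth = 2.
Altogether 2 + 16 + 4 + 2 = 24.
24 ÷ 2 = 12 beats.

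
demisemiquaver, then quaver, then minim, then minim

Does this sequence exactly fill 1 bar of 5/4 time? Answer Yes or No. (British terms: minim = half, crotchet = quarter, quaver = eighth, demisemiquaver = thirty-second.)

One bar of 5/4 = 40 thirty-second notes.
Each duration in thirty-second notes: demisemiquaver = 1; quaver = 4; minim = 16; minim = 16.
Adding: 1 + 4 + 16 + 16 = 37.
37 falls short of 40, so the answer is No.

No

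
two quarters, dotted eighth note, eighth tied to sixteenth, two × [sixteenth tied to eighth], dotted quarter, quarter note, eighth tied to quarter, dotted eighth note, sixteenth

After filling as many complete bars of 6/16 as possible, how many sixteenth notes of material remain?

4

One bar of 6/16 = 6 sixteenth notes.
Each duration in sixteenth notes: quarter = 4; quarter = 4; dotted eighth note = 3; eighth tied to sixteenth (eighth + sixteenth) = 3; sixteenth tied to eighth (sixteenth + eighth) = 3; sixteenth tied to eighth (sixteenth + eighth) = 3; dotted quarter = 6; quarter note = 4; eighth tied to quarter (eighth + quarter) = 6; dotted eighth note = 3; sixteenth = 1.
Altogether 4 + 4 + 3 + 3 + 3 + 3 + 6 + 4 + 6 + 3 + 1 = 40.
40 ÷ 6 = 6 complete bars with 4 sixteenth notes remaining.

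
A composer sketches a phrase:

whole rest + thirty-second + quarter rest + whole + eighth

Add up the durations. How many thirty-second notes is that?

Each duration in thirty-second notes: whole rest = 32; thirty-second = 1; quarter rest = 8; whole = 32; eighth = 4.
Total: 32 + 1 + 8 + 32 + 4 = 77 thirty-second notes.

77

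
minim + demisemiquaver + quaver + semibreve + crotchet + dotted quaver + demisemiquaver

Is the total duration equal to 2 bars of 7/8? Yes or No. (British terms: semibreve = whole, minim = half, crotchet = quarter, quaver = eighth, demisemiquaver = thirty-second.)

One bar of 7/8 = 28 thirty-second notes, so 2 bars = 56.
Working in thirty-second notes: minim = 16; demisemiquaver = 1; quaver = 4; semibreve = 32; crotchet = 8; dotted quaver = 6; demisemiquaver = 1.
Sum: 16 + 1 + 4 + 32 + 8 + 6 + 1 = 68.
68 exceeds 56, so the answer is No.

No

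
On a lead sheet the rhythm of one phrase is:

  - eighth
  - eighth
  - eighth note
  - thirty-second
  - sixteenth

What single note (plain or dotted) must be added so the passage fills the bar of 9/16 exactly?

The bar of 9/16 = 18 thirty-second notes.
Each duration in thirty-second notes: eighth = 4; eighth = 4; eighth note = 4; thirty-second = 1; sixteenth = 2.
Sum: 4 + 4 + 4 + 1 + 2 = 15.
Remaining: 18 − 15 = 3 thirty-second notes, which is a dotted sixteenth note.

dotted sixteenth note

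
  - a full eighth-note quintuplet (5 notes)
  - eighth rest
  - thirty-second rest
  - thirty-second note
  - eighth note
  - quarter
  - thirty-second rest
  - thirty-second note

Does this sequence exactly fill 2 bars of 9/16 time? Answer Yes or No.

Yes

One bar of 9/16 = 18 thirty-second notes, so 2 bars = 36.
Each duration in thirty-second notes: a full eighth-note quintuplet (5 notes) (five quintuplet eighths span one half) = 16; eighth rest = 4; thirty-second rest = 1; thirty-second note = 1; eighth note = 4; quarter = 8; thirty-second rest = 1; thirty-second note = 1.
Adding: 16 + 4 + 1 + 1 + 4 + 8 + 1 + 1 = 36.
36 equals 36, so the answer is Yes.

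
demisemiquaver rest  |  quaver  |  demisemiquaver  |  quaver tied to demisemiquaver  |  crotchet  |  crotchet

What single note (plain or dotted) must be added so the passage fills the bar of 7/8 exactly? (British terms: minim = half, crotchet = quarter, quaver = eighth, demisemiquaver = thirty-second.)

thirty-second note

The bar of 7/8 = 28 thirty-second notes.
Convert each value to thirty-second notes: demisemiquaver rest = 1; quaver = 4; demisemiquaver = 1; quaver tied to demisemiquaver (quaver + demisemiquaver) = 5; crotchet = 8; crotchet = 8.
Total: 1 + 4 + 1 + 5 + 8 + 8 = 27.
Remaining: 28 − 27 = 1 thirty-second note, which is a thirty-second note.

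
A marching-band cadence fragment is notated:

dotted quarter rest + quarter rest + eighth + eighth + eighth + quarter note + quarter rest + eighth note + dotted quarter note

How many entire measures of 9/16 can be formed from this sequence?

3

One bar of 9/16 = 9 sixteenth notes.
Each duration in sixteenth notes: dotted quarter rest = 6; quarter rest = 4; eighth = 2; eighth = 2; eighth = 2; quarter note = 4; quarter rest = 4; eighth note = 2; dotted quarter note = 6.
Altogether 6 + 4 + 2 + 2 + 2 + 4 + 4 + 2 + 6 = 32.
32 ÷ 9 = 3 complete bars with 5 left over.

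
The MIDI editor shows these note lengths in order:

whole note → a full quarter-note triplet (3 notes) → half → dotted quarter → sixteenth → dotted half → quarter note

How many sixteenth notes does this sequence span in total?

55

Each duration in sixteenth notes: whole note = 16; a full quarter-note triplet (3 notes) (three triplet quarters span one half) = 8; half = 8; dotted quarter = 6; sixteenth = 1; dotted half = 12; quarter note = 4.
Altogether 16 + 8 + 8 + 6 + 1 + 12 + 4 = 55 sixteenth notes.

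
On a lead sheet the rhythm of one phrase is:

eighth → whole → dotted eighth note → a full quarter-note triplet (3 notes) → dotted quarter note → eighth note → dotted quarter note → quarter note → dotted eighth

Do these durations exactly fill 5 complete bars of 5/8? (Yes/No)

One bar of 5/8 = 10 sixteenth notes, so 5 bars = 50.
Convert each value to sixteenth notes: eighth = 2; whole = 16; dotted eighth note = 3; a full quarter-note triplet (3 notes) (three triplet quarters span one half) = 8; dotted quarter note = 6; eighth note = 2; dotted quarter note = 6; quarter note = 4; dotted eighth = 3.
Adding: 2 + 16 + 3 + 8 + 6 + 2 + 6 + 4 + 3 = 50.
50 equals 50, so the answer is Yes.

Yes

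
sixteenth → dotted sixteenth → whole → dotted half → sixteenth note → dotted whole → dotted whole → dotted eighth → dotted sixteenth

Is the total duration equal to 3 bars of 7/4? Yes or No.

Yes

One bar of 7/4 = 56 thirty-second notes, so 3 bars = 168.
Each duration in thirty-second notes: sixteenth = 2; dotted sixteenth = 3; whole = 32; dotted half = 24; sixteenth note = 2; dotted whole = 48; dotted whole = 48; dotted eighth = 6; dotted sixteenth = 3.
Adding: 2 + 3 + 32 + 24 + 2 + 48 + 48 + 6 + 3 = 168.
168 equals 168, so the answer is Yes.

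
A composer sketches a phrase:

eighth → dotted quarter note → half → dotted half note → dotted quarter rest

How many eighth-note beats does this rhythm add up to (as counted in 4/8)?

17

One eighth-note beat = 2 sixteenth notes.
Convert each value to sixteenth notes: eighth = 2; dotted quarter note = 6; half = 8; dotted half note = 12; dotted quarter rest = 6.
Adding: 2 + 6 + 8 + 12 + 6 = 34.
34 ÷ 2 = 17 beats.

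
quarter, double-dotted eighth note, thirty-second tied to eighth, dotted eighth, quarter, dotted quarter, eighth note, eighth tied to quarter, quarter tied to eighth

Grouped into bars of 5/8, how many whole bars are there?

3

One bar of 5/8 = 20 thirty-second notes.
Each duration in thirty-second notes: quarter = 8; double-dotted eighth note = 7; thirty-second tied to eighth (thirty-second + eighth) = 5; dotted eighth = 6; quarter = 8; dotted quarter = 12; eighth note = 4; eighth tied to quarter (eighth + quarter) = 12; quarter tied to eighth (quarter + eighth) = 12.
Sum: 8 + 7 + 5 + 6 + 8 + 12 + 4 + 12 + 12 = 74.
74 ÷ 20 = 3 complete bars with 14 left over.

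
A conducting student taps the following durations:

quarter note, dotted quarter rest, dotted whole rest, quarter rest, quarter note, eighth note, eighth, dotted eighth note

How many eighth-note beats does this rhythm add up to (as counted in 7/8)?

24.5

One eighth-note beat = 2 sixteenth notes.
Each duration in sixteenth notes: quarter note = 4; dotted quarter rest = 6; dotted whole rest = 24; quarter rest = 4; quarter note = 4; eighth note = 2; eighth = 2; dotted eighth note = 3.
Adding: 4 + 6 + 24 + 4 + 4 + 2 + 2 + 3 = 49.
49 ÷ 2 = 24.5 beats.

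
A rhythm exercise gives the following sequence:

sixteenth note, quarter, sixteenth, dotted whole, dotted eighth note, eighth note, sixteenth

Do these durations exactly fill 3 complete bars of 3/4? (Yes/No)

Yes

One bar of 3/4 = 12 sixteenth notes, so 3 bars = 36.
Each duration in sixteenth notes: sixteenth note = 1; quarter = 4; sixteenth = 1; dotted whole = 24; dotted eighth note = 3; eighth note = 2; sixteenth = 1.
Adding: 1 + 4 + 1 + 24 + 3 + 2 + 1 = 36.
36 equals 36, so the answer is Yes.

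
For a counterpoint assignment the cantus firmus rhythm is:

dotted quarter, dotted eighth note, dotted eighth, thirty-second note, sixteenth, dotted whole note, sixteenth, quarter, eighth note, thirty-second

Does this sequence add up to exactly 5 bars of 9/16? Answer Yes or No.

Yes

One bar of 9/16 = 18 thirty-second notes, so 5 bars = 90.
Each duration in thirty-second notes: dotted quarter = 12; dotted eighth note = 6; dotted eighth = 6; thirty-second note = 1; sixteenth = 2; dotted whole note = 48; sixteenth = 2; quarter = 8; eighth note = 4; thirty-second = 1.
Adding: 12 + 6 + 6 + 1 + 2 + 48 + 2 + 8 + 4 + 1 = 90.
90 equals 90, so the answer is Yes.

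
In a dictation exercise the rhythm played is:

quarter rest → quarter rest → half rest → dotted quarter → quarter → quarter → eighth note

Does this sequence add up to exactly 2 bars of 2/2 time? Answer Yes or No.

Yes

One bar of 2/2 = 8 eighth notes, so 2 bars = 16.
Each duration in eighth notes: quarter rest = 2; quarter rest = 2; half rest = 4; dotted quarter = 3; quarter = 2; quarter = 2; eighth note = 1.
Total: 2 + 2 + 4 + 3 + 2 + 2 + 1 = 16.
16 equals 16, so the answer is Yes.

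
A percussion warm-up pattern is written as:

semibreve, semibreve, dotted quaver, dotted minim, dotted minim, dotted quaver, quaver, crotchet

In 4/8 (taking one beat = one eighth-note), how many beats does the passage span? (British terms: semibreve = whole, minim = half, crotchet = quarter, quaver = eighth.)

34

One eighth-note beat = 2 sixteenth notes.
In sixteenth notes: semibreve = 16; semibreve = 16; dotted quaver = 3; dotted minim = 12; dotted minim = 12; dotted quaver = 3; quaver = 2; crotchet = 4.
Total: 16 + 16 + 3 + 12 + 12 + 3 + 2 + 4 = 68.
68 ÷ 2 = 34 beats.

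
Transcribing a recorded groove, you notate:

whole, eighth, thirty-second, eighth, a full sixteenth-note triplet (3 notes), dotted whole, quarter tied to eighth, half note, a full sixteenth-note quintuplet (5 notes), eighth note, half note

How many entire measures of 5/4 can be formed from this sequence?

3

One bar of 5/4 = 40 thirty-second notes.
In thirty-second notes: whole = 32; eighth = 4; thirty-second = 1; eighth = 4; a full sixteenth-note triplet (3 notes) (three triplet sixteenths span one eighth) = 4; dotted whole = 48; quarter tied to eighth (quarter + eighth) = 12; half note = 16; a full sixteenth-note quintuplet (5 notes) (five quintuplet sixteenths span one quarter) = 8; eighth note = 4; half note = 16.
Adding: 32 + 4 + 1 + 4 + 4 + 48 + 12 + 16 + 8 + 4 + 16 = 149.
149 ÷ 40 = 3 complete bars with 29 left over.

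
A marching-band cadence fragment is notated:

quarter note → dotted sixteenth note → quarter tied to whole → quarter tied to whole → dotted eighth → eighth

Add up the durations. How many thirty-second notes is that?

101

Convert each value to thirty-second notes: quarter note = 8; dotted sixteenth note = 3; quarter tied to whole (quarter + whole) = 40; quarter tied to whole (quarter + whole) = 40; dotted eighth = 6; eighth = 4.
Altogether 8 + 3 + 40 + 40 + 6 + 4 = 101 thirty-second notes.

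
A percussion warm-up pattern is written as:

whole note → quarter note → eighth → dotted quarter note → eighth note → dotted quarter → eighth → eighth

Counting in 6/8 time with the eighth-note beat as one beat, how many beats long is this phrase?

20

One eighth-note beat = 2 sixteenth notes.
Each duration in sixteenth notes: whole note = 16; quarter note = 4; eighth = 2; dotted quarter note = 6; eighth note = 2; dotted quarter = 6; eighth = 2; eighth = 2.
Sum: 16 + 4 + 2 + 6 + 2 + 6 + 2 + 2 = 40.
40 ÷ 2 = 20 beats.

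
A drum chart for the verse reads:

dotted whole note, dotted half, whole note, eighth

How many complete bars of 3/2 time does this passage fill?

2

One bar of 3/2 = 12 eighth notes.
Working in eighth notes: dotted whole note = 12; dotted half = 6; whole note = 8; eighth = 1.
Total: 12 + 6 + 8 + 1 = 27.
27 ÷ 12 = 2 complete bars with 3 left over.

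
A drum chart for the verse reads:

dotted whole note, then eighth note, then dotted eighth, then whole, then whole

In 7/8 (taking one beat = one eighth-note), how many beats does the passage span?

One eighth-note beat = 2 sixteenth notes.
In sixteenth notes: dotted whole note = 24; eighth note = 2; dotted eighth = 3; whole = 16; whole = 16.
Total: 24 + 2 + 3 + 16 + 16 = 61.
61 ÷ 2 = 30.5 beats.

30.5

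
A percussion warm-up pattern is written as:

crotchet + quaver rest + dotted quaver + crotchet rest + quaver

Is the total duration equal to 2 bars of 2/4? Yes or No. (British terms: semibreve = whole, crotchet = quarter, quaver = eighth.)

No

One bar of 2/4 = 8 sixteenth notes, so 2 bars = 16.
Working in sixteenth notes: crotchet = 4; quaver rest = 2; dotted quaver = 3; crotchet rest = 4; quaver = 2.
Sum: 4 + 2 + 3 + 4 + 2 = 15.
15 falls short of 16, so the answer is No.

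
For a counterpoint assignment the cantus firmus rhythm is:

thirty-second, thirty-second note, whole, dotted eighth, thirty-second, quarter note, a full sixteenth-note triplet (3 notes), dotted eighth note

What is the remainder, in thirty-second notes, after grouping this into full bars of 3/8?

11

One bar of 3/8 = 12 thirty-second notes.
Working in thirty-second notes: thirty-second = 1; thirty-second note = 1; whole = 32; dotted eighth = 6; thirty-second = 1; quarter note = 8; a full sixteenth-note triplet (3 notes) (three triplet sixteenths span one eighth) = 4; dotted eighth note = 6.
Sum: 1 + 1 + 32 + 6 + 1 + 8 + 4 + 6 = 59.
59 ÷ 12 = 4 complete bars with 11 thirty-second notes remaining.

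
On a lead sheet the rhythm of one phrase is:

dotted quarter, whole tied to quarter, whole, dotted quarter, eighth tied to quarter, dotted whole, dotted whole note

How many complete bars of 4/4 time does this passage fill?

One bar of 4/4 = 8 eighth notes.
Convert each value to eighth notes: dotted quarter = 3; whole tied to quarter (whole + quarter) = 10; whole = 8; dotted quarter = 3; eighth tied to quarter (eighth + quarter) = 3; dotted whole = 12; dotted whole note = 12.
Total: 3 + 10 + 8 + 3 + 3 + 12 + 12 = 51.
51 ÷ 8 = 6 complete bars with 3 left over.

6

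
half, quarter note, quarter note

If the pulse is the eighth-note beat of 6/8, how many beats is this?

8

One eighth-note beat = 2 sixteenth notes.
Working in sixteenth notes: half = 8; quarter note = 4; quarter note = 4.
Adding: 8 + 4 + 4 = 16.
16 ÷ 2 = 8 beats.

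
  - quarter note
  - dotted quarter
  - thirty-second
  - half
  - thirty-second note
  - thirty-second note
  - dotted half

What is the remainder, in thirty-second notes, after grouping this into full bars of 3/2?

15

One bar of 3/2 = 48 thirty-second notes.
Working in thirty-second notes: quarter note = 8; dotted quarter = 12; thirty-second = 1; half = 16; thirty-second note = 1; thirty-second note = 1; dotted half = 24.
Total: 8 + 12 + 1 + 16 + 1 + 1 + 24 = 63.
63 ÷ 48 = 1 complete bar with 15 thirty-second notes remaining.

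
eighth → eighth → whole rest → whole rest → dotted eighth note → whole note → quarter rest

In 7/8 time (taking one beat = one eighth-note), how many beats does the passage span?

One eighth-note beat = 2 sixteenth notes.
Express everything in sixteenth notes: eighth = 2; eighth = 2; whole rest = 16; whole rest = 16; dotted eighth note = 3; whole note = 16; quarter rest = 4.
Altogether 2 + 2 + 16 + 16 + 3 + 16 + 4 = 59.
59 ÷ 2 = 29.5 beats.

29.5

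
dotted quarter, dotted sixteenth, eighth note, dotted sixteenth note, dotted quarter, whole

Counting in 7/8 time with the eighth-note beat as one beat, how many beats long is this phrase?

16.5

One eighth-note beat = 4 thirty-second notes.
Express everything in thirty-second notes: dotted quarter = 12; dotted sixteenth = 3; eighth note = 4; dotted sixteenth note = 3; dotted quarter = 12; whole = 32.
Sum: 12 + 3 + 4 + 3 + 12 + 32 = 66.
66 ÷ 4 = 16.5 beats.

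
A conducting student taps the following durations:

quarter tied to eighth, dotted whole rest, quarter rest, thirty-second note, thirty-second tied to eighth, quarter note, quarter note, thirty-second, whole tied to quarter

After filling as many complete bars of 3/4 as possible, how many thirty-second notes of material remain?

One bar of 3/4 = 24 thirty-second notes.
Working in thirty-second notes: quarter tied to eighth (quarter + eighth) = 12; dotted whole rest = 48; quarter rest = 8; thirty-second note = 1; thirty-second tied to eighth (thirty-second + eighth) = 5; quarter note = 8; quarter note = 8; thirty-second = 1; whole tied to quarter (whole + quarter) = 40.
Adding: 12 + 48 + 8 + 1 + 5 + 8 + 8 + 1 + 40 = 131.
131 ÷ 24 = 5 complete bars with 11 thirty-second notes remaining.

11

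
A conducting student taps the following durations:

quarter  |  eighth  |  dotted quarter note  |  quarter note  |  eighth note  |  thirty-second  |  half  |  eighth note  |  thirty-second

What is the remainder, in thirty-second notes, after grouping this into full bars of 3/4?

10

One bar of 3/4 = 24 thirty-second notes.
Each duration in thirty-second notes: quarter = 8; eighth = 4; dotted quarter note = 12; quarter note = 8; eighth note = 4; thirty-second = 1; half = 16; eighth note = 4; thirty-second = 1.
Adding: 8 + 4 + 12 + 8 + 4 + 1 + 16 + 4 + 1 = 58.
58 ÷ 24 = 2 complete bars with 10 thirty-second notes remaining.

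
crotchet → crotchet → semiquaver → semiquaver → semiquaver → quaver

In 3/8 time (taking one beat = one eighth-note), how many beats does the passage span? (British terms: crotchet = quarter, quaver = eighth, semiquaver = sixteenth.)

One eighth-note beat = 2 sixteenth notes.
Working in sixteenth notes: crotchet = 4; crotchet = 4; semiquaver = 1; semiquaver = 1; semiquaver = 1; quaver = 2.
Adding: 4 + 4 + 1 + 1 + 1 + 2 = 13.
13 ÷ 2 = 6.5 beats.

6.5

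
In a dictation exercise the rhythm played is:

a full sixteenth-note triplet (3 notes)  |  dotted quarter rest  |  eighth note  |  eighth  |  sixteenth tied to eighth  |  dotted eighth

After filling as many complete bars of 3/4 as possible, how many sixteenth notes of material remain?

6

One bar of 3/4 = 12 sixteenth notes.
In sixteenth notes: a full sixteenth-note triplet (3 notes) (three triplet sixteenths span one eighth) = 2; dotted quarter rest = 6; eighth note = 2; eighth = 2; sixteenth tied to eighth (sixteenth + eighth) = 3; dotted eighth = 3.
Sum: 2 + 6 + 2 + 2 + 3 + 3 = 18.
18 ÷ 12 = 1 complete bar with 6 sixteenth notes remaining.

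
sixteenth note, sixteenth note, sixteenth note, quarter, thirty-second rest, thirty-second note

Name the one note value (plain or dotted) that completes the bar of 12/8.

The bar of 12/8 = 48 thirty-second notes.
Express everything in thirty-second notes: sixteenth note = 2; sixteenth note = 2; sixteenth note = 2; quarter = 8; thirty-second rest = 1; thirty-second note = 1.
Total: 2 + 2 + 2 + 8 + 1 + 1 = 16.
Remaining: 48 − 16 = 32 thirty-second notes, which is a whole note.

whole note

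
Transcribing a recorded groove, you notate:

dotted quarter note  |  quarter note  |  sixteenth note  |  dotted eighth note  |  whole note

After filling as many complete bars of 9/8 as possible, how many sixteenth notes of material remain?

12

One bar of 9/8 = 18 sixteenth notes.
Convert each value to sixteenth notes: dotted quarter note = 6; quarter note = 4; sixteenth note = 1; dotted eighth note = 3; whole note = 16.
Total: 6 + 4 + 1 + 3 + 16 = 30.
30 ÷ 18 = 1 complete bar with 12 sixteenth notes remaining.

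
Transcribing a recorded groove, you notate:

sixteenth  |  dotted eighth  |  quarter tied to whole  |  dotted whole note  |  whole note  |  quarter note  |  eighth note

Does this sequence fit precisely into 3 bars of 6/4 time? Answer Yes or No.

No

One bar of 6/4 = 24 sixteenth notes, so 3 bars = 72.
Express everything in sixteenth notes: sixteenth = 1; dotted eighth = 3; quarter tied to whole (quarter + whole) = 20; dotted whole note = 24; whole note = 16; quarter note = 4; eighth note = 2.
Sum: 1 + 3 + 20 + 24 + 16 + 4 + 2 = 70.
70 falls short of 72, so the answer is No.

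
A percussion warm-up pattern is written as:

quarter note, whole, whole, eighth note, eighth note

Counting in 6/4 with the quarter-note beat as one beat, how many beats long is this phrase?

One quarter-note beat = 2 eighth notes.
Each duration in eighth notes: quarter note = 2; whole = 8; whole = 8; eighth note = 1; eighth note = 1.
Sum: 2 + 8 + 8 + 1 + 1 = 20.
20 ÷ 2 = 10 beats.

10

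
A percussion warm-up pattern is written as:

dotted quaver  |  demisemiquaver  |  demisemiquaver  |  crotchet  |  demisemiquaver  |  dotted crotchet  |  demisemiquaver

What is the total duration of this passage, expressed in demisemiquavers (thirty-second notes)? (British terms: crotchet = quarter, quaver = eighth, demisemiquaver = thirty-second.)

Express everything in thirty-second notes: dotted quaver = 6; demisemiquaver = 1; demisemiquaver = 1; crotchet = 8; demisemiquaver = 1; dotted crotchet = 12; demisemiquaver = 1.
Adding: 6 + 1 + 1 + 8 + 1 + 12 + 1 = 30 thirty-second notes.

30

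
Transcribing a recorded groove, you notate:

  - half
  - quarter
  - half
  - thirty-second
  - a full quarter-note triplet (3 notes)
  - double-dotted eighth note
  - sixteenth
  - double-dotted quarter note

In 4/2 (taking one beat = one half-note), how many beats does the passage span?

5

One half-note beat = 16 thirty-second notes.
Convert each value to thirty-second notes: half = 16; quarter = 8; half = 16; thirty-second = 1; a full quarter-note triplet (3 notes) (three triplet quarters span one half) = 16; double-dotted eighth note = 7; sixteenth = 2; double-dotted quarter note = 14.
Altogether 16 + 8 + 16 + 1 + 16 + 7 + 2 + 14 = 80.
80 ÷ 16 = 5 beats.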